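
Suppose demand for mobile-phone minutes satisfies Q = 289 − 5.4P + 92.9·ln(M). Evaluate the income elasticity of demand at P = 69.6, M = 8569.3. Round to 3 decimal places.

0.123

At P = 69.6, M = 8569.3: Q = 754.457.
Holding P constant, ∂Q/∂M = 92.9/M = 0.010841.
η_M = (∂Q/∂M)·(M/Q) = 0.010841 × (8569.3/754.457) = 0.123.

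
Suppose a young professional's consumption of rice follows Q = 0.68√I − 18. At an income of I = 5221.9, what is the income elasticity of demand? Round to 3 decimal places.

0.789

At I = 5221.9: Q = 31.139.
dQ/dI = 0.68/(2√I) = 0.00470505 at this income.
η = (dQ/dI)·(I/Q) = 0.00470505 × (5221.9/31.139) = 0.789.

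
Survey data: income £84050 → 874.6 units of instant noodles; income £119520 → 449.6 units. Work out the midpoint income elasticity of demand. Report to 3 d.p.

ΔQ = 449.6 − 874.6 = -425; midpoint Q̄ = (874.6 + 449.6)/2 = 662.1.
ΔI = 119520 − 84050 = 35470; midpoint Ī = (84050 + 119520)/2 = 101785.
η = (ΔQ/Q̄) ÷ (ΔI/Ī) = (-425/662.1) ÷ (35470/101785) = -1.842.

-1.842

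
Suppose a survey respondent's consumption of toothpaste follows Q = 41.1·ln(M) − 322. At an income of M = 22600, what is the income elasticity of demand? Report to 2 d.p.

At M = 22600: Q = 90.056.
dQ/dM = 41.1/M = 0.00181858 at this income.
η = (dQ/dM)·(M/Q) = 0.00181858 × (22600/90.056) = 0.46.

0.46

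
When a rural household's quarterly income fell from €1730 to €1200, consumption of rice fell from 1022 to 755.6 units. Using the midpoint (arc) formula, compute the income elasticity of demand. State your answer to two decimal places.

0.83

ΔQ = 755.6 − 1022 = -266.4; midpoint Q̄ = (1022 + 755.6)/2 = 888.8.
ΔI = 1200 − 1730 = -530; midpoint Ī = (1730 + 1200)/2 = 1465.
η = (ΔQ/Q̄) ÷ (ΔI/Ī) = (-266.4/888.8) ÷ (-530/1465) = 0.83.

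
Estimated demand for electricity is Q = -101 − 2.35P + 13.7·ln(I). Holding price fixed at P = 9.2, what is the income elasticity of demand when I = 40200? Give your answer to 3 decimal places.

At P = 9.2, I = 40200: Q = 22.622.
Holding P constant, ∂Q/∂I = 13.7/I = 0.000340796.
η_I = (∂Q/∂I)·(I/Q) = 0.000340796 × (40200/22.622) = 0.606.

0.606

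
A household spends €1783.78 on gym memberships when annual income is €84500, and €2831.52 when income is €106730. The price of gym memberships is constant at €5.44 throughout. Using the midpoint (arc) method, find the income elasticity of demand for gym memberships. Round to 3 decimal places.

1.953

With a constant price, Q₁ = 1783.78/5.44 = 327.901 and Q₂ = 2831.52/5.44 = 520.500 (equivalently, work directly with expenditure since P cancels).
Midpoint %ΔQ = (2831.52 − 1783.78)/2307.65 = 0.45403; midpoint %ΔI = (106730 − 84500)/95615 = 0.23249.
η = 0.45403 / 0.23249 = 1.953.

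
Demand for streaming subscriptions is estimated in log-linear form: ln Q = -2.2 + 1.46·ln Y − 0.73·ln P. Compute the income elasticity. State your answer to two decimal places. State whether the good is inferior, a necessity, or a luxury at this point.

In a log-linear demand, the coefficient on ln Y is the income elasticity.
So η = 1.46.
η > 1 ⇒ luxury.

1.46 (luxury)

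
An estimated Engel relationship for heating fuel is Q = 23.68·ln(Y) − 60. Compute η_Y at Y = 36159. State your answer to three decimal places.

0.126

At Y = 36159: Q = 188.538.
dQ/dY = 23.68/Y = 0.000654885 at this income.
η = (dQ/dY)·(Y/Q) = 0.000654885 × (36159/188.538) = 0.126.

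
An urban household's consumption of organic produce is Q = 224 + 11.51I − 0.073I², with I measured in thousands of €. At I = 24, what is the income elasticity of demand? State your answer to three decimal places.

0.419

At I = 24: Q = 458.1920.
dQ/dI = 11.51 − 0.146I = 8.00600.
η = (dQ/dI)·(I/Q) = 8.00600 × (24/458.1920) = 0.419.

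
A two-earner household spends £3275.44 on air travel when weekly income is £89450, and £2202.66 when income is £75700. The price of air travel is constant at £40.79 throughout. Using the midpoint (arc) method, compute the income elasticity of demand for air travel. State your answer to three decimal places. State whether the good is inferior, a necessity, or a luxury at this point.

With a constant price, Q₁ = 3275.44/40.79 = 80.300 and Q₂ = 2202.66/40.79 = 54.000 (equivalently, work directly with expenditure since P cancels).
Midpoint %ΔQ = (2202.66 − 3275.44)/2739.05 = -0.39166; midpoint %ΔI = (75700 − 89450)/82575 = -0.16652.
η = -0.39166 / -0.16652 = 2.352.
η > 1 ⇒ luxury.

2.352 (luxury)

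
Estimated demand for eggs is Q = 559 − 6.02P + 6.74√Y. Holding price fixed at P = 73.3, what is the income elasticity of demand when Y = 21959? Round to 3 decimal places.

At P = 73.3, Y = 21959: Q = 1116.506.
Holding P constant, ∂Q/∂Y = 6.74/(2√Y) = 0.0227417.
η_Y = (∂Q/∂Y)·(Y/Q) = 0.0227417 × (21959/1116.506) = 0.447.

0.447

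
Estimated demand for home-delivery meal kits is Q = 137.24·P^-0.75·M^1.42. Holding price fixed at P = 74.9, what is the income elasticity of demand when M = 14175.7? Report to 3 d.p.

1.420

For a multiplicative demand Q = A·P^α·M^β, the income elasticity is β everywhere.
Here β = 1.42, so η = 1.420.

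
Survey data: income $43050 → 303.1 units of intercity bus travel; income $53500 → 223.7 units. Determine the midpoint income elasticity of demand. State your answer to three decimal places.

ΔQ = 223.7 − 303.1 = -79.4; midpoint Q̄ = (303.1 + 223.7)/2 = 263.4.
ΔI = 53500 − 43050 = 10450; midpoint Ī = (43050 + 53500)/2 = 48275.
η = (ΔQ/Q̄) ÷ (ΔI/Ī) = (-79.4/263.4) ÷ (10450/48275) = -1.393.

-1.393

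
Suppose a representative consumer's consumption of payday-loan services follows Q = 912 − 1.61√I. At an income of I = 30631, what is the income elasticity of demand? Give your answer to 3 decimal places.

-0.224

At I = 30631: Q = 630.222.
dQ/dI = -1.61/(2√I) = -0.00459955 at this income.
η = (dQ/dI)·(I/Q) = -0.00459955 × (30631/630.222) = -0.224.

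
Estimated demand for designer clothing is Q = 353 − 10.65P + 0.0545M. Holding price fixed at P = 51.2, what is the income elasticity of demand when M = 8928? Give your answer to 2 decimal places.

At P = 51.2, M = 8928: Q = 294.296.
Holding P constant, ∂Q/∂M = 0.0545.
η_M = (∂Q/∂M)·(M/Q) = 0.0545 × (8928/294.296) = 1.65.

1.65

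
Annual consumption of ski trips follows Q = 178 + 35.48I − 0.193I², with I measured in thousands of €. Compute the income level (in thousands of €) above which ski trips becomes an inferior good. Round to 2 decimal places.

91.92

dQ/dI = 35.48 − 0.386I.
The good is inferior where dQ/dI < 0. Setting dQ/dI = 0 gives I = 35.48 / 0.386 = 91.92.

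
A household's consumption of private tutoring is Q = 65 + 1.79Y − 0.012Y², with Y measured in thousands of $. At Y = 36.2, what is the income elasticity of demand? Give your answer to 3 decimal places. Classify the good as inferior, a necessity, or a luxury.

At Y = 36.2: Q = 114.0727.
dQ/dY = 1.79 − 0.024Y = 0.92120.
η = (dQ/dY)·(Y/Q) = 0.92120 × (36.2/114.0727) = 0.292.
0 < η < 1 ⇒ necessity.

0.292 (necessity)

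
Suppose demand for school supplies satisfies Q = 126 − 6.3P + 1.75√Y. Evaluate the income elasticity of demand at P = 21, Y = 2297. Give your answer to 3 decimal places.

At P = 21, Y = 2297: Q = 77.572.
Holding P constant, ∂Q/∂Y = 1.75/(2√Y) = 0.0182569.
η_Y = (∂Q/∂Y)·(Y/Q) = 0.0182569 × (2297/77.572) = 0.541.

0.541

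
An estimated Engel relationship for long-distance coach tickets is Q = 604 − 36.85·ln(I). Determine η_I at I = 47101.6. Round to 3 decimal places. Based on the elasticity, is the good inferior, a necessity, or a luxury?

At I = 47101.6: Q = 207.492.
dQ/dI = -36.85/I = -0.000782351 at this income.
η = (dQ/dI)·(I/Q) = -0.000782351 × (47101.6/207.492) = -0.178.
Since η < 0, the good is an inferior good.

-0.178 (inferior good)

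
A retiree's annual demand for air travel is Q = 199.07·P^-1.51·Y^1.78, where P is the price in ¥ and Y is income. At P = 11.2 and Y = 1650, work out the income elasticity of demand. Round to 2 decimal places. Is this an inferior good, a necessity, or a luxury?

For a multiplicative demand Q = A·P^α·Y^β, the income elasticity is β everywhere.
Here β = 1.78, so η = 1.78.
Since η > 1, this is a luxury.

1.78 (luxury)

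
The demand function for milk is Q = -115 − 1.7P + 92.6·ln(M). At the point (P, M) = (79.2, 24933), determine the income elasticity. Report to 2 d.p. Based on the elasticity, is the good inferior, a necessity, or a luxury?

0.13 (necessity)

At P = 79.2, M = 24933: Q = 687.838.
Holding P constant, ∂Q/∂M = 92.6/M = 0.00371395.
η_M = (∂Q/∂M)·(M/Q) = 0.00371395 × (24933/687.838) = 0.13.
Since 0 < η < 1, this is a necessity.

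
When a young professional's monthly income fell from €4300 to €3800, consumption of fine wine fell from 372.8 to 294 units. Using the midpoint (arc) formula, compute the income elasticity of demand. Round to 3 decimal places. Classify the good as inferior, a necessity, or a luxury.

1.914 (luxury)

ΔQ = 294 − 372.8 = -78.8; midpoint Q̄ = (372.8 + 294)/2 = 333.4.
ΔI = 3800 − 4300 = -500; midpoint Ī = (4300 + 3800)/2 = 4050.
η = (ΔQ/Q̄) ÷ (ΔI/Ī) = (-78.8/333.4) ÷ (-500/4050) = 1.914.
η > 1 ⇒ luxury.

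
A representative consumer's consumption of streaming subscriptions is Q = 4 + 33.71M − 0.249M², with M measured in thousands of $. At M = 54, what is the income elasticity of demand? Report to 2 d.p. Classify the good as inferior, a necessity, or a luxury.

At M = 54: Q = 1098.2560.
dQ/dM = 33.71 − 0.498M = 6.81800.
η = (dQ/dM)·(M/Q) = 6.81800 × (54/1098.2560) = 0.34.
0 < η < 1 ⇒ necessity.

0.34 (necessity)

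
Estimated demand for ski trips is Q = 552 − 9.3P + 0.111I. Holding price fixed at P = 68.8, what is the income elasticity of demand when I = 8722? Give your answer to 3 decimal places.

1.100

At P = 68.8, I = 8722: Q = 880.302.
Holding P constant, ∂Q/∂I = 0.111.
η_I = (∂Q/∂I)·(I/Q) = 0.111 × (8722/880.302) = 1.100.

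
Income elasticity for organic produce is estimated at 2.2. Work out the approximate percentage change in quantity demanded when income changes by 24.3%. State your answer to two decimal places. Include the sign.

%ΔQ ≈ η × %ΔI = 2.2 × 24.3% = 53.46%.

53.46%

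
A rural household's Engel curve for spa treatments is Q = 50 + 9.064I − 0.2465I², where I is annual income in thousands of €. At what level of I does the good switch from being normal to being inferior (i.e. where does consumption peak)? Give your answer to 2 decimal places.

18.39

dQ/dI = 9.064 − 0.493I.
The good is inferior where dQ/dI < 0. Setting dQ/dI = 0 gives I = 9.064 / 0.493 = 18.39.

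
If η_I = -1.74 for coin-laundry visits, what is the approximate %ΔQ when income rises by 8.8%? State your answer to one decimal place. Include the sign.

%ΔQ ≈ η × %ΔI = -1.74 × 8.8% = -15.3%.

-15.3%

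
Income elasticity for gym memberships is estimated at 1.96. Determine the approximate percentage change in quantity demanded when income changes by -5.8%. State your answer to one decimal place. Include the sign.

-11.4%

%ΔQ ≈ η × %ΔI = 1.96 × (-5.8%) = -11.4%.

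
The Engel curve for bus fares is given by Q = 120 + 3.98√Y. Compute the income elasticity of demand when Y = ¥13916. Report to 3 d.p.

0.398

At Y = 13916: Q = 589.505.
dQ/dY = 3.98/(2√Y) = 0.0168693 at this income.
η = (dQ/dY)·(Y/Q) = 0.0168693 × (13916/589.505) = 0.398.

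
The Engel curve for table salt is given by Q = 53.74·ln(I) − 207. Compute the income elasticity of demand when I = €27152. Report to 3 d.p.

At I = 27152: Q = 341.643.
dQ/dI = 53.74/I = 0.00197923 at this income.
η = (dQ/dI)·(I/Q) = 0.00197923 × (27152/341.643) = 0.157.

0.157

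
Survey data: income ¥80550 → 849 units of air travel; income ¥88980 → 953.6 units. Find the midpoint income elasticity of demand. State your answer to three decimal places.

ΔQ = 953.6 − 849 = 104.6; midpoint Q̄ = (849 + 953.6)/2 = 901.3.
ΔI = 88980 − 80550 = 8430; midpoint Ī = (80550 + 88980)/2 = 84765.
η = (ΔQ/Q̄) ÷ (ΔI/Ī) = (104.6/901.3) ÷ (8430/84765) = 1.167.

1.167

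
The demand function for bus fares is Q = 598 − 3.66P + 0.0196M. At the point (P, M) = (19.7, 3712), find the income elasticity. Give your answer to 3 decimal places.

0.122

At P = 19.7, M = 3712: Q = 598.653.
Holding P constant, ∂Q/∂M = 0.0196.
η_M = (∂Q/∂M)·(M/Q) = 0.0196 × (3712/598.653) = 0.122.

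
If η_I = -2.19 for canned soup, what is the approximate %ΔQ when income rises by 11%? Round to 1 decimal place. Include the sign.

%ΔQ ≈ η × %ΔI = -2.19 × 11% = -24.1%.

-24.1%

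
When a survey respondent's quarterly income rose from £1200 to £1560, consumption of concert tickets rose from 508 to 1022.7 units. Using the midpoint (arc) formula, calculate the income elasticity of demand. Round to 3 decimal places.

ΔQ = 1022.7 − 508 = 514.7; midpoint Q̄ = (508 + 1022.7)/2 = 765.35.
ΔI = 1560 − 1200 = 360; midpoint Ī = (1200 + 1560)/2 = 1380.
η = (ΔQ/Q̄) ÷ (ΔI/Ī) = (514.7/765.35) ÷ (360/1380) = 2.578.

2.578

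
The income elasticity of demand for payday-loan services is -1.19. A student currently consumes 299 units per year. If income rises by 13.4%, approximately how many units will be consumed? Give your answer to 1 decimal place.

251.3

%ΔQ ≈ η × %ΔI = -1.19 × 13.4% = -15.946%.
New Q ≈ 299 × (1 − 0.15946) = 251.3.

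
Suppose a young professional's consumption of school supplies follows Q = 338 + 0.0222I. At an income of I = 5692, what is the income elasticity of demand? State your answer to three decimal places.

At I = 5692: Q = 464.362.
dQ/dI = 0.0222.
η = (dQ/dI)·(I/Q) = 0.0222 × (5692/464.362) = 0.272.

0.272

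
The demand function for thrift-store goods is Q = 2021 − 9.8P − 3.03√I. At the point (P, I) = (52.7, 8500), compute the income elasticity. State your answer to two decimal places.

-0.11

At P = 52.7, I = 8500: Q = 1225.188.
Holding P constant, ∂Q/∂I = -3.03/(2√I) = -0.0164325.
η_I = (∂Q/∂I)·(I/Q) = -0.0164325 × (8500/1225.188) = -0.11.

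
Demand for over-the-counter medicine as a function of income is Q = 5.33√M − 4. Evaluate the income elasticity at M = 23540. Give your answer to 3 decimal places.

0.502

At M = 23540: Q = 813.769.
dQ/dM = 5.33/(2√M) = 0.0173698 at this income.
η = (dQ/dM)·(M/Q) = 0.0173698 × (23540/813.769) = 0.502.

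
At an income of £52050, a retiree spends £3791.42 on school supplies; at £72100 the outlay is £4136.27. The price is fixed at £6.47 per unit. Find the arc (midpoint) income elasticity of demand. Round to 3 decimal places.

With a constant price, Q₁ = 3791.42/6.47 = 586.000 and Q₂ = 4136.27/6.47 = 639.300 (equivalently, work directly with expenditure since P cancels).
Midpoint %ΔQ = (4136.27 − 3791.42)/3963.85 = 0.08700; midpoint %ΔI = (72100 − 52050)/62075 = 0.32300.
η = 0.08700 / 0.32300 = 0.269.

0.269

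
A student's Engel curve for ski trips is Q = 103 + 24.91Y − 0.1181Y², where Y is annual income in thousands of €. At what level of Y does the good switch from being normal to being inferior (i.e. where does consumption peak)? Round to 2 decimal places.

dQ/dY = 24.91 − 0.2362Y.
The good is inferior where dQ/dY < 0. Setting dQ/dY = 0 gives Y = 24.91 / 0.2362 = 105.46.

105.46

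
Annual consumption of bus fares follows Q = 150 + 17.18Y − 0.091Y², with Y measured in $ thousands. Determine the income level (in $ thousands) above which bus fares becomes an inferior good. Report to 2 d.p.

94.40

dQ/dY = 17.18 − 0.182Y.
The good is inferior where dQ/dY < 0. Setting dQ/dY = 0 gives Y = 17.18 / 0.182 = 94.40.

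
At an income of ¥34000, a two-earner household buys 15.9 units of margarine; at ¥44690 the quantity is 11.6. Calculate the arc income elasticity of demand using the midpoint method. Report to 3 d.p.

ΔQ = 11.6 − 15.9 = -4.3; midpoint Q̄ = (15.9 + 11.6)/2 = 13.75.
ΔI = 44690 − 34000 = 10690; midpoint Ī = (34000 + 44690)/2 = 39345.
η = (ΔQ/Q̄) ÷ (ΔI/Ī) = (-4.3/13.75) ÷ (10690/39345) = -1.151.

-1.151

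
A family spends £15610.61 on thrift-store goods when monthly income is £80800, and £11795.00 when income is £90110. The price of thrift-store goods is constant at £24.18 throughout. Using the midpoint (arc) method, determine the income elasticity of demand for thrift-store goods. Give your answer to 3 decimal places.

With a constant price, Q₁ = 15610.61/24.18 = 645.600 and Q₂ = 11795.00/24.18 = 487.800 (equivalently, work directly with expenditure since P cancels).
Midpoint %ΔQ = (11795.00 − 15610.61)/13702.81 = -0.27845; midpoint %ΔI = (90110 − 80800)/85455 = 0.10895.
η = -0.27845 / 0.10895 = -2.556.

-2.556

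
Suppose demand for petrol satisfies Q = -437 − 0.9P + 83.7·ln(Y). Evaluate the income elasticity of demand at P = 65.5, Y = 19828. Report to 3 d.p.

At P = 65.5, Y = 19828: Q = 332.249.
Holding P constant, ∂Q/∂Y = 83.7/Y = 0.0042213.
η_Y = (∂Q/∂Y)·(Y/Q) = 0.0042213 × (19828/332.249) = 0.252.

0.252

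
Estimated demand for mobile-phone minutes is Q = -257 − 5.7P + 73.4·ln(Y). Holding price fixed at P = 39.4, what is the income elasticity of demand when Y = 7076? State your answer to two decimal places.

At P = 39.4, Y = 7076: Q = 169.072.
Holding P constant, ∂Q/∂Y = 73.4/Y = 0.0103731.
η_Y = (∂Q/∂Y)·(Y/Q) = 0.0103731 × (7076/169.072) = 0.43.

0.43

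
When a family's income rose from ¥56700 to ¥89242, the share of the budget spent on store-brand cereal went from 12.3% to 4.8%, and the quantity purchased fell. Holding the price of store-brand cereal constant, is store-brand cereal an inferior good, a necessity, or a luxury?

Quantity demanded falls as income rises, so η < 0.

inferior good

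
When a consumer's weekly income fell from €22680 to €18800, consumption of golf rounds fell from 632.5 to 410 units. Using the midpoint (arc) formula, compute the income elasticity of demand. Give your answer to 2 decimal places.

ΔQ = 410 − 632.5 = -222.5; midpoint Q̄ = (632.5 + 410)/2 = 521.25.
ΔI = 18800 − 22680 = -3880; midpoint Ī = (22680 + 18800)/2 = 20740.
η = (ΔQ/Q̄) ÷ (ΔI/Ī) = (-222.5/521.25) ÷ (-3880/20740) = 2.28.

2.28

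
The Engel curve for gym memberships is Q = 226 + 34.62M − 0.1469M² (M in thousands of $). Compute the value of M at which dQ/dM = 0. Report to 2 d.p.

dQ/dM = 34.62 − 0.2938M.
The good is inferior where dQ/dM < 0. Setting dQ/dM = 0 gives M = 34.62 / 0.2938 = 117.84.

117.84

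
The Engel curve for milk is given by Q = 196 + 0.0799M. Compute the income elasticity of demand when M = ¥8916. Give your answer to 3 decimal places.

At M = 8916: Q = 908.388.
dQ/dM = 0.0799.
η = (dQ/dM)·(M/Q) = 0.0799 × (8916/908.388) = 0.784.

0.784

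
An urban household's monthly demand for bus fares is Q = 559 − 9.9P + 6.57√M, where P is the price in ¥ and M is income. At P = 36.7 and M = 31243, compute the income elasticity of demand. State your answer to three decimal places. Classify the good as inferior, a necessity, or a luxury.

0.428 (necessity)

At P = 36.7, M = 31243: Q = 1356.963.
Holding P constant, ∂Q/∂M = 6.57/(2√M) = 0.0185848.
η_M = (∂Q/∂M)·(M/Q) = 0.0185848 × (31243/1356.963) = 0.428.
Since 0 < η < 1, this is a necessity.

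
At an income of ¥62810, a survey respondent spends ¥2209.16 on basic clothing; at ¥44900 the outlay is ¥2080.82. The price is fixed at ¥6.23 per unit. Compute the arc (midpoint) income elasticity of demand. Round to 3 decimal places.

With a constant price, Q₁ = 2209.16/6.23 = 354.600 and Q₂ = 2080.82/6.23 = 334.000 (equivalently, work directly with expenditure since P cancels).
Midpoint %ΔQ = (2080.82 − 2209.16)/2144.99 = -0.05983; midpoint %ΔI = (44900 − 62810)/53855 = -0.33256.
η = -0.05983 / -0.33256 = 0.180.

0.180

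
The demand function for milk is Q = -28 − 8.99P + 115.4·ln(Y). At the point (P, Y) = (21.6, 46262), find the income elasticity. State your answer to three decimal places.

0.113

At P = 21.6, Y = 46262: Q = 1017.452.
Holding P constant, ∂Q/∂Y = 115.4/Y = 0.00249449.
η_Y = (∂Q/∂Y)·(Y/Q) = 0.00249449 × (46262/1017.452) = 0.113.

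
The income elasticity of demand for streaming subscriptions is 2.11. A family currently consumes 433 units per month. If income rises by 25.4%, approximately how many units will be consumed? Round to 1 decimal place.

665.1

%ΔQ ≈ η × %ΔI = 2.11 × 25.4% = 53.594%.
New Q ≈ 433 × (1 + 0.53594) = 665.1.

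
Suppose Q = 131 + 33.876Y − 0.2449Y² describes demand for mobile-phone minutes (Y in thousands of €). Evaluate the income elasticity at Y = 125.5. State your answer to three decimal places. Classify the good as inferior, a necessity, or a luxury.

At Y = 125.5: Q = 525.2018.
dQ/dY = 33.876 − 0.4898Y = -27.59390.
η = (dQ/dY)·(Y/Q) = -27.59390 × (125.5/525.2018) = -6.594.
η < 0 ⇒ inferior good.

-6.594 (inferior good)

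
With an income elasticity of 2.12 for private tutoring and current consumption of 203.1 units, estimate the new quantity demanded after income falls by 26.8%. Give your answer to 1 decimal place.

87.7

%ΔQ ≈ η × %ΔI = 2.12 × (-26.8%) = -56.816%.
New Q ≈ 203.1 × (1 − 0.56816) = 87.7.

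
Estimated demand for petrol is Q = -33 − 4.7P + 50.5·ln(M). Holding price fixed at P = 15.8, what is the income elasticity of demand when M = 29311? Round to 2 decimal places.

At P = 15.8, M = 29311: Q = 412.169.
Holding P constant, ∂Q/∂M = 50.5/M = 0.0017229.
η_M = (∂Q/∂M)·(M/Q) = 0.0017229 × (29311/412.169) = 0.12.

0.12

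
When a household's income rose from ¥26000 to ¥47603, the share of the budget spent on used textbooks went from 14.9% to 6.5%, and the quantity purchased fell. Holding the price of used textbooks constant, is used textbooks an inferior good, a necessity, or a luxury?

Quantity demanded falls as income rises, so η < 0.

inferior good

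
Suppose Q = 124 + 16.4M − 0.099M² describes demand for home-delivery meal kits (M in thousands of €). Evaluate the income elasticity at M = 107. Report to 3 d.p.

At M = 107: Q = 745.3490.
dQ/dM = 16.4 − 0.198M = -4.78600.
η = (dQ/dM)·(M/Q) = -4.78600 × (107/745.3490) = -0.687.

-0.687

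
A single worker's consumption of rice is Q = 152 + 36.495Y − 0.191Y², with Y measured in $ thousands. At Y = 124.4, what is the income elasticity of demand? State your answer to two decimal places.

At Y = 124.4: Q = 1736.1842.
dQ/dY = 36.495 − 0.382Y = -11.02580.
η = (dQ/dY)·(Y/Q) = -11.02580 × (124.4/1736.1842) = -0.79.

-0.79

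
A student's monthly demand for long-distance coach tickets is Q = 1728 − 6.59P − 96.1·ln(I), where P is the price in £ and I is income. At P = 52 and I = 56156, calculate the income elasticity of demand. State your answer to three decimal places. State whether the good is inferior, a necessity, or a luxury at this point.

At P = 52, I = 56156: Q = 334.381.
Holding P constant, ∂Q/∂I = -96.1/I = -0.0017113.
η_I = (∂Q/∂I)·(I/Q) = -0.0017113 × (56156/334.381) = -0.287.
Since η < 0, this is an inferior good.

-0.287 (inferior good)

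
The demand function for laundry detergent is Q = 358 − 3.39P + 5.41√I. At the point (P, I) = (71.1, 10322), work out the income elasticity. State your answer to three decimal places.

0.412

At P = 71.1, I = 10322: Q = 666.612.
Holding P constant, ∂Q/∂I = 5.41/(2√I) = 0.0266247.
η_I = (∂Q/∂I)·(I/Q) = 0.0266247 × (10322/666.612) = 0.412.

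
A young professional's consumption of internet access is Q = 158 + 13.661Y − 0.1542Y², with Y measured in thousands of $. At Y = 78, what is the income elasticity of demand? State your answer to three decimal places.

-2.841

At Y = 78: Q = 285.4052.
dQ/dY = 13.661 − 0.3084Y = -10.39420.
η = (dQ/dY)·(Y/Q) = -10.39420 × (78/285.4052) = -2.841.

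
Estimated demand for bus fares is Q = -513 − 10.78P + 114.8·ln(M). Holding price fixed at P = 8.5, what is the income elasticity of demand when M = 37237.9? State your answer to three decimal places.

At P = 8.5, M = 37237.9: Q = 603.649.
Holding P constant, ∂Q/∂M = 114.8/M = 0.00308288.
η_M = (∂Q/∂M)·(M/Q) = 0.00308288 × (37237.9/603.649) = 0.190.

0.190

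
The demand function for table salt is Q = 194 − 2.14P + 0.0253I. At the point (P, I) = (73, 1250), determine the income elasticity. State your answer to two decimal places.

0.46

At P = 73, I = 1250: Q = 69.405.
Holding P constant, ∂Q/∂I = 0.0253.
η_I = (∂Q/∂I)·(I/Q) = 0.0253 × (1250/69.405) = 0.46.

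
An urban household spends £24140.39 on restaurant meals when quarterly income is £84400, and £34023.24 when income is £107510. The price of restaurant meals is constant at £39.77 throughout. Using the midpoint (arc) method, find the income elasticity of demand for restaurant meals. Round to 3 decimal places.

1.411

With a constant price, Q₁ = 24140.39/39.77 = 607.000 and Q₂ = 34023.24/39.77 = 855.500 (equivalently, work directly with expenditure since P cancels).
Midpoint %ΔQ = (34023.24 − 24140.39)/29081.82 = 0.33983; midpoint %ΔI = (107510 − 84400)/95955 = 0.24084.
η = 0.33983 / 0.24084 = 1.411.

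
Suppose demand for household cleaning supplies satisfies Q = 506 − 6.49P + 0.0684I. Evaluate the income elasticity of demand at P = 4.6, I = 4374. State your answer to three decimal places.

0.386

At P = 4.6, I = 4374: Q = 775.328.
Holding P constant, ∂Q/∂I = 0.0684.
η_I = (∂Q/∂I)·(I/Q) = 0.0684 × (4374/775.328) = 0.386.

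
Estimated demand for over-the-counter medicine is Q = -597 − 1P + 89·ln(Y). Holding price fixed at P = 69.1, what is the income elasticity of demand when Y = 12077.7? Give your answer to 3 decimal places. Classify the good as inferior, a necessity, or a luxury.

0.522 (necessity)

At P = 69.1, Y = 12077.7: Q = 170.421.
Holding P constant, ∂Q/∂Y = 89/Y = 0.00736895.
η_Y = (∂Q/∂Y)·(Y/Q) = 0.00736895 × (12077.7/170.421) = 0.522.
Since 0 < η < 1, this is a necessity.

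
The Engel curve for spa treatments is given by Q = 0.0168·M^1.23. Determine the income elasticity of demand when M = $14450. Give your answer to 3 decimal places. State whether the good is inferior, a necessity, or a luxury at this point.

For Q = A·M^β the income elasticity is constant and equal to β.
Here β = 1.23, so η = 1.230.
Since η > 1, the good is a luxury.

1.230 (luxury)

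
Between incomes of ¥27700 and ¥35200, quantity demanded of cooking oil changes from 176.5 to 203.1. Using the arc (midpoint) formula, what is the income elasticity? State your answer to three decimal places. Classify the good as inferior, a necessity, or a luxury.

0.588 (necessity)

ΔQ = 203.1 − 176.5 = 26.6; midpoint Q̄ = (176.5 + 203.1)/2 = 189.8.
ΔI = 35200 − 27700 = 7500; midpoint Ī = (27700 + 35200)/2 = 31450.
η = (ΔQ/Q̄) ÷ (ΔI/Ī) = (26.6/189.8) ÷ (7500/31450) = 0.588.
0 < η < 1 ⇒ necessity.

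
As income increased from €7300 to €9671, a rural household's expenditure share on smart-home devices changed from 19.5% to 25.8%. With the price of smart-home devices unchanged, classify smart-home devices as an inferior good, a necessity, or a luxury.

luxury

The budget share rises as income rises, so η > 1.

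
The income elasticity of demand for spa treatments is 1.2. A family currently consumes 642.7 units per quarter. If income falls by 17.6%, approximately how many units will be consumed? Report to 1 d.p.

507.0

%ΔQ ≈ η × %ΔI = 1.2 × (-17.6%) = -21.12%.
New Q ≈ 642.7 × (1 − 0.2112) = 507.0.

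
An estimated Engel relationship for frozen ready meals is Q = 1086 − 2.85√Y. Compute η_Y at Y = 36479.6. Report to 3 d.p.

-0.502

At Y = 36479.6: Q = 541.660.
dQ/dY = -2.85/(2√Y) = -0.00746088 at this income.
η = (dQ/dY)·(Y/Q) = -0.00746088 × (36479.6/541.660) = -0.502.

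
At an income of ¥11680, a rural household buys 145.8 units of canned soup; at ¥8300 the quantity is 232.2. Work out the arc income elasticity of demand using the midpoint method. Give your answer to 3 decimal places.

-1.351

ΔQ = 232.2 − 145.8 = 86.4; midpoint Q̄ = (145.8 + 232.2)/2 = 189.
ΔI = 8300 − 11680 = -3380; midpoint Ī = (11680 + 8300)/2 = 9990.
η = (ΔQ/Q̄) ÷ (ΔI/Ī) = (86.4/189) ÷ (-3380/9990) = -1.351.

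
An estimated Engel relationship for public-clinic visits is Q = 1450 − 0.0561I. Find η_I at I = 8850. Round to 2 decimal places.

At I = 8850: Q = 953.515.
dQ/dI = −0.0561.
η = (dQ/dI)·(I/Q) = -0.0561 × (8850/953.515) = -0.52.

-0.52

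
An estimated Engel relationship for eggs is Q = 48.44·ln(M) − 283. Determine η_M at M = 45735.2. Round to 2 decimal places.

At M = 45735.2: Q = 236.791.
dQ/dM = 48.44/M = 0.00105914 at this income.
η = (dQ/dM)·(M/Q) = 0.00105914 × (45735.2/236.791) = 0.20.

0.20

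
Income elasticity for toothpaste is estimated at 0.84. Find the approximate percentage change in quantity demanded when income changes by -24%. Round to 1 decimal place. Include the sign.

%ΔQ ≈ η × %ΔI = 0.84 × (-24%) = -20.2%.

-20.2%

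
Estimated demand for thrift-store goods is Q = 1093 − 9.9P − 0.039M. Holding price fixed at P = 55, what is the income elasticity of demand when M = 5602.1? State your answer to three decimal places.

At P = 55, M = 5602.1: Q = 330.018.
Holding P constant, ∂Q/∂M = −0.039.
η_M = (∂Q/∂M)·(M/Q) = -0.039 × (5602.1/330.018) = -0.662.

-0.662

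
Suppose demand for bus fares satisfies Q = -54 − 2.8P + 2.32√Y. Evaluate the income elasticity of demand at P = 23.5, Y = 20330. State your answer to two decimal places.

0.78

At P = 23.5, Y = 20330: Q = 210.993.
Holding P constant, ∂Q/∂Y = 2.32/(2√Y) = 0.00813559.
η_Y = (∂Q/∂Y)·(Y/Q) = 0.00813559 × (20330/210.993) = 0.78.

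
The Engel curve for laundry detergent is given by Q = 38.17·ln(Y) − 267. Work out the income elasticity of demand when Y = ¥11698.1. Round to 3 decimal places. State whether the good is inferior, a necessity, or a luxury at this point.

0.422 (necessity)

At Y = 11698.1: Q = 90.545.
dQ/dY = 38.17/Y = 0.00326292 at this income.
η = (dQ/dY)·(Y/Q) = 0.00326292 × (11698.1/90.545) = 0.422.
Since 0 < η < 1, the good is a necessity.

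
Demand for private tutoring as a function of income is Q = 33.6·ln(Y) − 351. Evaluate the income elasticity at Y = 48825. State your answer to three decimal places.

2.861

At Y = 48825: Q = 11.746.
dQ/dY = 33.6/Y = 0.000688172 at this income.
η = (dQ/dY)·(Y/Q) = 0.000688172 × (48825/11.746) = 2.861.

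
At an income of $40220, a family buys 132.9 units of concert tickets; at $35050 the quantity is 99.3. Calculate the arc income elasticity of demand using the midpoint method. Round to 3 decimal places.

2.107

ΔQ = 99.3 − 132.9 = -33.6; midpoint Q̄ = (132.9 + 99.3)/2 = 116.1.
ΔI = 35050 − 40220 = -5170; midpoint Ī = (40220 + 35050)/2 = 37635.
η = (ΔQ/Q̄) ÷ (ΔI/Ī) = (-33.6/116.1) ÷ (-5170/37635) = 2.107.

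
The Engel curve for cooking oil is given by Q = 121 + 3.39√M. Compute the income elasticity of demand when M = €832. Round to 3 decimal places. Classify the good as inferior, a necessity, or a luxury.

0.223 (necessity)

At M = 832: Q = 218.783.
dQ/dM = 3.39/(2√M) = 0.0587636 at this income.
η = (dQ/dM)·(M/Q) = 0.0587636 × (832/218.783) = 0.223.
Since 0 < η < 1, the good is a necessity.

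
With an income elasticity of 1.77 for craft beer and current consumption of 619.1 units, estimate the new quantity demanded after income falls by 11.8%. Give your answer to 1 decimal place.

489.8

%ΔQ ≈ η × %ΔI = 1.77 × (-11.8%) = -20.886%.
New Q ≈ 619.1 × (1 − 0.20886) = 489.8.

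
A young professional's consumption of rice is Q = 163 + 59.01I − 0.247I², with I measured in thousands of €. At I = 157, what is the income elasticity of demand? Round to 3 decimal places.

At I = 157: Q = 3339.2670.
dQ/dI = 59.01 − 0.494I = -18.54800.
η = (dQ/dI)·(I/Q) = -18.54800 × (157/3339.2670) = -0.872.

-0.872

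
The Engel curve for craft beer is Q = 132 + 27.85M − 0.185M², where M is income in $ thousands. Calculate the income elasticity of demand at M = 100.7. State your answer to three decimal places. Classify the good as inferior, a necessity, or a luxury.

-0.893 (inferior good)

At M = 100.7: Q = 1060.5044.
dQ/dM = 27.85 − 0.37M = -9.40900.
η = (dQ/dM)·(M/Q) = -9.40900 × (100.7/1060.5044) = -0.893.
η < 0 ⇒ inferior good.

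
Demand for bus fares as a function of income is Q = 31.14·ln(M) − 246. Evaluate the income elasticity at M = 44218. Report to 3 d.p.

0.358

At M = 44218: Q = 87.101.
dQ/dM = 31.14/M = 0.000704238 at this income.
η = (dQ/dM)·(M/Q) = 0.000704238 × (44218/87.101) = 0.358.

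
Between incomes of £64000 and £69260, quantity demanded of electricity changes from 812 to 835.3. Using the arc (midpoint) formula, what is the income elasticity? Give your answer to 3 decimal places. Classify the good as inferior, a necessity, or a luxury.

0.358 (necessity)

ΔQ = 835.3 − 812 = 23.3; midpoint Q̄ = (812 + 835.3)/2 = 823.65.
ΔI = 69260 − 64000 = 5260; midpoint Ī = (64000 + 69260)/2 = 66630.
η = (ΔQ/Q̄) ÷ (ΔI/Ī) = (23.3/823.65) ÷ (5260/66630) = 0.358.
0 < η < 1 ⇒ necessity.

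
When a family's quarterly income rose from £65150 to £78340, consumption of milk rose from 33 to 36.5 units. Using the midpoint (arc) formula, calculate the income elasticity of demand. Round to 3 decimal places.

ΔQ = 36.5 − 33 = 3.5; midpoint Q̄ = (33 + 36.5)/2 = 34.75.
ΔI = 78340 − 65150 = 13190; midpoint Ī = (65150 + 78340)/2 = 71745.
η = (ΔQ/Q̄) ÷ (ΔI/Ī) = (3.5/34.75) ÷ (13190/71745) = 0.548.

0.548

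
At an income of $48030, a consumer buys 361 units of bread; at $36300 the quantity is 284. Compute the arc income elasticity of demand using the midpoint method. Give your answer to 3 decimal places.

0.858

ΔQ = 284 − 361 = -77; midpoint Q̄ = (361 + 284)/2 = 322.5.
ΔI = 36300 − 48030 = -11730; midpoint Ī = (48030 + 36300)/2 = 42165.
η = (ΔQ/Q̄) ÷ (ΔI/Ī) = (-77/322.5) ÷ (-11730/42165) = 0.858.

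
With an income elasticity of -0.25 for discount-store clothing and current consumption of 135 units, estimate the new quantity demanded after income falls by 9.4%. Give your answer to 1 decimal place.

%ΔQ ≈ η × %ΔI = -0.25 × (-9.4%) = 2.35%.
New Q ≈ 135 × (1 + 0.0235) = 138.2.

138.2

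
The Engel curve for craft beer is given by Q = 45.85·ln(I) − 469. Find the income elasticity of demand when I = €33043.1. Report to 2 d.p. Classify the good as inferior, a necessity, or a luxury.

5.66 (luxury)

At I = 33043.1: Q = 8.095.
dQ/dI = 45.85/I = 0.00138758 at this income.
η = (dQ/dI)·(I/Q) = 0.00138758 × (33043.1/8.095) = 5.66.
Since η > 1, the good is a luxury.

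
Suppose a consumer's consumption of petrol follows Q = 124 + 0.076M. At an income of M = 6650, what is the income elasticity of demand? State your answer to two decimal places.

0.80

At M = 6650: Q = 629.400.
dQ/dM = 0.076.
η = (dQ/dM)·(M/Q) = 0.076 × (6650/629.400) = 0.80.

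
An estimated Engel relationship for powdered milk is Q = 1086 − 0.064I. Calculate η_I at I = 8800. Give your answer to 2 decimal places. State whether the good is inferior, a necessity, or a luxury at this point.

-1.08 (inferior good)

At I = 8800: Q = 522.800.
dQ/dI = −0.064.
η = (dQ/dI)·(I/Q) = -0.064 × (8800/522.800) = -1.08.
Since η < 0, the good is an inferior good.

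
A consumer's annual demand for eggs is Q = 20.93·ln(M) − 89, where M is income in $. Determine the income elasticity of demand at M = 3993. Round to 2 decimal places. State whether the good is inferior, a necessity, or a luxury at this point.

0.25 (necessity)

At M = 3993: Q = 84.558.
dQ/dM = 20.93/M = 0.00524167 at this income.
η = (dQ/dM)·(M/Q) = 0.00524167 × (3993/84.558) = 0.25.
Since 0 < η < 1, the good is a necessity.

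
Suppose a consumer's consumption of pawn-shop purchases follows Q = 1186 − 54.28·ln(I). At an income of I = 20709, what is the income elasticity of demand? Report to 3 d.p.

-0.084

At I = 20709: Q = 646.548.
dQ/dI = -54.28/I = -0.00262108 at this income.
η = (dQ/dI)·(I/Q) = -0.00262108 × (20709/646.548) = -0.084.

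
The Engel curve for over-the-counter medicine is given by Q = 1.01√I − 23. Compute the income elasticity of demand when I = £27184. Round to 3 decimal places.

0.580

At I = 27184: Q = 143.524.
dQ/dI = 1.01/(2√I) = 0.00306291 at this income.
η = (dQ/dI)·(I/Q) = 0.00306291 × (27184/143.524) = 0.580.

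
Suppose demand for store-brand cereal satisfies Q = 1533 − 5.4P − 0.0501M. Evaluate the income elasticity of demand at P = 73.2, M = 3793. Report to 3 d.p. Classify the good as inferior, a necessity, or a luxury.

-0.201 (inferior good)

At P = 73.2, M = 3793: Q = 947.691.
Holding P constant, ∂Q/∂M = −0.0501.
η_M = (∂Q/∂M)·(M/Q) = -0.0501 × (3793/947.691) = -0.201.
Since η < 0, this is an inferior good.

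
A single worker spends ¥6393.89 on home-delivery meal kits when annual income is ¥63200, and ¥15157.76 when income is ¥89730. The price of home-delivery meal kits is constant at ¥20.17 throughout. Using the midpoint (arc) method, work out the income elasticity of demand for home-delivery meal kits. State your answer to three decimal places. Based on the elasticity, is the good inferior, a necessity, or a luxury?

With a constant price, Q₁ = 6393.89/20.17 = 317.000 and Q₂ = 15157.76/20.17 = 751.500 (equivalently, work directly with expenditure since P cancels).
Midpoint %ΔQ = (15157.76 − 6393.89)/10775.83 = 0.81329; midpoint %ΔI = (89730 − 63200)/76465 = 0.34696.
η = 0.81329 / 0.34696 = 2.344.
η > 1 ⇒ luxury.

2.344 (luxury)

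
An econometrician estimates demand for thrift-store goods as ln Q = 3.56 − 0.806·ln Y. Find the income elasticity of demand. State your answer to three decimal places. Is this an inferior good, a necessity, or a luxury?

In a log-linear demand, the coefficient on ln Y is the income elasticity.
So η = -0.806.
η < 0 ⇒ inferior good.

-0.806 (inferior good)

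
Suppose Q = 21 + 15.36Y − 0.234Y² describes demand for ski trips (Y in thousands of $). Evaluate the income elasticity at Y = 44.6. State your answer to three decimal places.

At Y = 44.6: Q = 240.5926.
dQ/dY = 15.36 − 0.468Y = -5.51280.
η = (dQ/dY)·(Y/Q) = -5.51280 × (44.6/240.5926) = -1.022.

-1.022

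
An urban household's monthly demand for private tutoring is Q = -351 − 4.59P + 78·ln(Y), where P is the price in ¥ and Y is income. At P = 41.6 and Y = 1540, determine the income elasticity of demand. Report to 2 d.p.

At P = 41.6, Y = 1540: Q = 30.540.
Holding P constant, ∂Q/∂Y = 78/Y = 0.0506494.
η_Y = (∂Q/∂Y)·(Y/Q) = 0.0506494 × (1540/30.540) = 2.55.

2.55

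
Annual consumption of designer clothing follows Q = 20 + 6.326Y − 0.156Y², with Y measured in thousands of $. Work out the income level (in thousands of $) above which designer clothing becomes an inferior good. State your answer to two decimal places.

dQ/dY = 6.326 − 0.312Y.
The good is inferior where dQ/dY < 0. Setting dQ/dY = 0 gives Y = 6.326 / 0.312 = 20.28.

20.28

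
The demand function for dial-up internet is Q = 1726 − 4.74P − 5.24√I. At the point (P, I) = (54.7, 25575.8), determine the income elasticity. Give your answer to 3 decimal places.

At P = 54.7, I = 25575.8: Q = 628.718.
Holding P constant, ∂Q/∂I = -5.24/(2√I) = -0.0163827.
η_I = (∂Q/∂I)·(I/Q) = -0.0163827 × (25575.8/628.718) = -0.666.

-0.666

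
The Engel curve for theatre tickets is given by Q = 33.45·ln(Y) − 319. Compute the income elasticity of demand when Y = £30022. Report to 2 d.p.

At Y = 30022: Q = 25.859.
dQ/dY = 33.45/Y = 0.00111418 at this income.
η = (dQ/dY)·(Y/Q) = 0.00111418 × (30022/25.859) = 1.29.

1.29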